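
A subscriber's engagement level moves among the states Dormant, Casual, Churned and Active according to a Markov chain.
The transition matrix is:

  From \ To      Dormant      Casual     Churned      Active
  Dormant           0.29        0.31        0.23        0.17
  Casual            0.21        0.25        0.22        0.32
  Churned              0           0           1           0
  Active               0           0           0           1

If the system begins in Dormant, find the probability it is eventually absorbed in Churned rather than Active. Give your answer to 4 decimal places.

0.5150

Let h(s) be the probability of absorption at Churned starting from transient state s. Then h(Churned) = 1 and h(Active) = 0. By first-step analysis:
h(Dormant) = 0.29·h(Dormant) + 0.31·h(Casual) + 0.23·1 + 0.17·0
h(Casual) = 0.21·h(Dormant) + 0.25·h(Casual) + 0.22·1 + 0.32·0
Solving: h(Dormant) = 0.5150, h(Casual) = 0.4375.
Starting from Dormant, the probability is 0.5150.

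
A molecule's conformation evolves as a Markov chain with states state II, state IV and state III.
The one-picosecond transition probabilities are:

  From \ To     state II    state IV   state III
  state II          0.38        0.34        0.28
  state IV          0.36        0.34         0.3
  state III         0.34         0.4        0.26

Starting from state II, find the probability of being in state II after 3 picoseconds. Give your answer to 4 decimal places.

Propagate the distribution vector 3 picoseconds from state II.
After 0 picoseconds: (1.0000, 0.0000, 0.0000)
After 1 picosecond: (0.3800, 0.3400, 0.2800)
After 2 picoseconds: (0.3620, 0.3568, 0.2812)
After 3 picoseconds: (0.3616, 0.3569, 0.2815)
P(in state II after 3 picoseconds) = 0.3616

0.3616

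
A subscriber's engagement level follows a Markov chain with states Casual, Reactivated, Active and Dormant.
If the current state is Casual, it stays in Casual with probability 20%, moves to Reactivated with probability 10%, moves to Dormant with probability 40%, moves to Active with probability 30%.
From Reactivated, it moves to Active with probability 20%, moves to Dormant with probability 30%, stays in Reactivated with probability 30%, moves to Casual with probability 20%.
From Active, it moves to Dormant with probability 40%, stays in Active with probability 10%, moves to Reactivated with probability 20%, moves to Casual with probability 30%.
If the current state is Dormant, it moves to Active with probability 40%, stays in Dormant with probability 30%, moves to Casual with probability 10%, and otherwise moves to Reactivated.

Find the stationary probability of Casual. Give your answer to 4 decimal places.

0.1917

Let the stationary distribution be π with π = πP and π_1 + π_2 + π_3 + π_4 = 1.
π_1 = 0.2·π_1 + 0.2·π_2 + 0.3·π_3 + 0.1·π_4
π_2 = 0.1·π_1 + 0.3·π_2 + 0.2·π_3 + 0.2·π_4
π_3 = 0.3·π_1 + 0.2·π_2 + 0.1·π_3 + 0.4·π_4
Solving with the normalization constraint gives π = (0.1917, 0.2009, 0.2620, 0.3454).
So the stationary probability of Casual is 0.1917.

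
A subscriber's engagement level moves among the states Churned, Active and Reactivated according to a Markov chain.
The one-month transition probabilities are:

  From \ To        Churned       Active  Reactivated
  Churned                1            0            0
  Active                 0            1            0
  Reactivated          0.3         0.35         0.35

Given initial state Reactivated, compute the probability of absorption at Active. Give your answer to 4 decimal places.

0.5385

Let h(s) be the probability of absorption at Active starting from transient state s. Then h(Active) = 1 and h(Churned) = 0. By first-step analysis:
h(Reactivated) = 0.3·0 + 0.35·1 + 0.35·h(Reactivated)
Solving: h(Reactivated) = 0.5385.
Starting from Reactivated, the probability is 0.5385.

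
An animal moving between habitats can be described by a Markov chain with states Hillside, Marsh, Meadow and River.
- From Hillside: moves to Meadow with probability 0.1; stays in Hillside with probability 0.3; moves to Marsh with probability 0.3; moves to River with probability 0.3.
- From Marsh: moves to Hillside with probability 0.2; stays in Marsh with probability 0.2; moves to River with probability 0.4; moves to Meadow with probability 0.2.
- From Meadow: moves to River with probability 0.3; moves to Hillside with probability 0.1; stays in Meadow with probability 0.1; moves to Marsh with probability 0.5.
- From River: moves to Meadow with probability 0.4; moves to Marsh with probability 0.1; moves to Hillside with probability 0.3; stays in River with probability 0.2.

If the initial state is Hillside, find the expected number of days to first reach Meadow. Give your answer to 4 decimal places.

4.7674

Let t(s) be the expected number of days to first reach Meadow from state s, with t(Meadow) = 0. Conditioning on the first day:
t(Hillside) = 1 + 0.3·t(Hillside) + 0.3·t(Marsh) + 0.3·t(River)
t(Marsh) = 1 + 0.2·t(Hillside) + 0.2·t(Marsh) + 0.4·t(River)
t(River) = 1 + 0.3·t(Hillside) + 0.1·t(Marsh) + 0.2·t(River)
Solving: t(Hillside) = 4.7674, t(Marsh) = 4.2248, t(River) = 3.5659.
Expected days from Hillside to Meadow: 4.7674.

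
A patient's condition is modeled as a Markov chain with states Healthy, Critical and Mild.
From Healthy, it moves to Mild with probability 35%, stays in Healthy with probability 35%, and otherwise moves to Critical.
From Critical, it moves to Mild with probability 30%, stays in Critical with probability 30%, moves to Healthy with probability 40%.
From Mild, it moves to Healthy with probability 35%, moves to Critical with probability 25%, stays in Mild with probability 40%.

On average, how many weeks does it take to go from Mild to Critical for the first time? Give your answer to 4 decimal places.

Let t(s) be the expected number of weeks to first reach Critical from state s, with t(Critical) = 0. Conditioning on the first week:
t(Healthy) = 1 + 0.35·t(Healthy) + 0.35·t(Mild)
t(Mild) = 1 + 0.35·t(Healthy) + 0.4·t(Mild)
Solving: t(Healthy) = 3.5514, t(Mild) = 3.7383.
Expected weeks from Mild to Critical: 3.7383.

3.7383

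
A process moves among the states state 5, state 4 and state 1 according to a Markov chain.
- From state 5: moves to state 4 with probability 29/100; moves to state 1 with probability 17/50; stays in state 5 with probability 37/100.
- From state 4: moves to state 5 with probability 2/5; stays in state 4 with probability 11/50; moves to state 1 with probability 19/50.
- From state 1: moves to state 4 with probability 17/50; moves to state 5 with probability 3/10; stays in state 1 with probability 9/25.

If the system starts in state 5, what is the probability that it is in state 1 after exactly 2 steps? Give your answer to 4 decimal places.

Sum over the intermediate state after 1 step:
P = P(state 5→state 5)·P(state 5→state 1) + P(state 5→state 4)·P(state 4→state 1) + P(state 5→state 1)·P(state 1→state 1)
  = 0.37×0.34 + 0.29×0.38 + 0.34×0.36
  = 0.1258 + 0.1102 + 0.1224 = 0.3584

0.3584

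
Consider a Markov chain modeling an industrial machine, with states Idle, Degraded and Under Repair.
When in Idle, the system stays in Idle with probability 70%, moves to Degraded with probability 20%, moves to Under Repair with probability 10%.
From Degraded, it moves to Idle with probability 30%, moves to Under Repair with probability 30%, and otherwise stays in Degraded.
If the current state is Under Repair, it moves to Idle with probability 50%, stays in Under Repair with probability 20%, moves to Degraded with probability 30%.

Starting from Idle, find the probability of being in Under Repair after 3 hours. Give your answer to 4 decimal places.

0.1650

Propagate the distribution vector 3 hours from Idle.
After 0 hours: (1.0000, 0.0000, 0.0000)
After 1 hour: (0.7000, 0.2000, 0.1000)
After 2 hours: (0.6000, 0.2500, 0.1500)
After 3 hours: (0.5700, 0.2650, 0.1650)
P(in Under Repair after 3 hours) = 0.1650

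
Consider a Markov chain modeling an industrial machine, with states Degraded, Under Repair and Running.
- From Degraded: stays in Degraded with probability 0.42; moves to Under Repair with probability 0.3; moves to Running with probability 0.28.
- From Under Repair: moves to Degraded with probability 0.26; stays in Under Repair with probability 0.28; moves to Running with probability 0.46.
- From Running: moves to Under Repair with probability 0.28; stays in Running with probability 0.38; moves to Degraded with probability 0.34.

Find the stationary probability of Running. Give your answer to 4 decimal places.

Let the stationary distribution be π with π = πP and π_1 + π_2 + π_3 = 1.
π_1 = 0.42·π_1 + 0.26·π_2 + 0.34·π_3
π_2 = 0.3·π_1 + 0.28·π_2 + 0.28·π_3
Solving with the normalization constraint gives π = (0.3446, 0.2869, 0.3685).
So the stationary probability of Running is 0.3685.

0.3685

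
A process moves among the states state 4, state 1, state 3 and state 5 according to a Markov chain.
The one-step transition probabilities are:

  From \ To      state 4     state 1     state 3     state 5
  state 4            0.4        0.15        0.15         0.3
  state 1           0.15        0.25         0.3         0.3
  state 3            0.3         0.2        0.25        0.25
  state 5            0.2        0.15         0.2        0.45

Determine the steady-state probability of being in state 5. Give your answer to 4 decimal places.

0.3403

Let the stationary distribution be π with π = πP and π_1 + π_2 + π_3 + π_4 = 1.
π_1 = 0.4·π_1 + 0.15·π_2 + 0.3·π_3 + 0.2·π_4
π_2 = 0.15·π_1 + 0.25·π_2 + 0.2·π_3 + 0.15·π_4
π_3 = 0.15·π_1 + 0.3·π_2 + 0.25·π_3 + 0.2·π_4
Solving with the normalization constraint gives π = (0.2658, 0.1786, 0.2153, 0.3403).
So the stationary probability of state 5 is 0.3403.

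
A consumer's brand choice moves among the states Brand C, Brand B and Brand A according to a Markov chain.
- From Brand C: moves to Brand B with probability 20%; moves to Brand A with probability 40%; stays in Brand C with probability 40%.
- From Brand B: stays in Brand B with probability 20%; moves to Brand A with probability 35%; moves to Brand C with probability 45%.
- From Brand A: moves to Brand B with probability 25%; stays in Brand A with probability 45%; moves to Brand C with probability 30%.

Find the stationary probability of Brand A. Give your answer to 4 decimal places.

Let the stationary distribution be π with π = πP and π_1 + π_2 + π_3 = 1.
π_1 = 0.4·π_1 + 0.45·π_2 + 0.3·π_3
π_2 = 0.2·π_1 + 0.2·π_2 + 0.25·π_3
Solving with the normalization constraint gives π = (0.3701, 0.2205, 0.4094).
So the stationary probability of Brand A is 0.4094.

0.4094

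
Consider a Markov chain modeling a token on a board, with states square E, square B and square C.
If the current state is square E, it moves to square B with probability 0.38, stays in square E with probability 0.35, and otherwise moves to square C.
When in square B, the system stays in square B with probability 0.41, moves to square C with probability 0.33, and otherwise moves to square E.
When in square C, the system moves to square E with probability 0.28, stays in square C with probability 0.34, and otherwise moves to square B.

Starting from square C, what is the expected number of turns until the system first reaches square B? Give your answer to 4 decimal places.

Let t(s) be the expected number of turns to first reach square B from state s, with t(square B) = 0. Conditioning on the first turn:
t(square E) = 1 + 0.35·t(square E) + 0.27·t(square C)
t(square C) = 1 + 0.28·t(square E) + 0.34·t(square C)
Solving: t(square E) = 2.6316, t(square C) = 2.6316.
Expected turns from square C to square B: 2.6316.

2.6316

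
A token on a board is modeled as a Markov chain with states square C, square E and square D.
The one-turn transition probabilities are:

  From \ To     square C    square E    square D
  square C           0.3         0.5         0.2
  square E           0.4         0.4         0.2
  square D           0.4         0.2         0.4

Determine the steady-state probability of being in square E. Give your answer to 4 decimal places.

Let the stationary distribution be π with π = πP and π_1 + π_2 + π_3 = 1.
π_1 = 0.3·π_1 + 0.4·π_2 + 0.4·π_3
π_2 = 0.5·π_1 + 0.4·π_2 + 0.2·π_3
Solving with the normalization constraint gives π = (0.3636, 0.3864, 0.2500).
So the stationary probability of square E is 0.3864.

0.3864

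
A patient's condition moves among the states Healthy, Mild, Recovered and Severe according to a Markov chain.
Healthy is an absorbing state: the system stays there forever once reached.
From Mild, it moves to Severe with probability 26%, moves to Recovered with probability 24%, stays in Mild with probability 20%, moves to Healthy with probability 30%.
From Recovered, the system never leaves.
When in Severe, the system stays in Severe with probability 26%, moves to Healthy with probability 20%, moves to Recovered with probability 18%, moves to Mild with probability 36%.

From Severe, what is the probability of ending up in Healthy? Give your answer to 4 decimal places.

Let h(s) be the probability of absorption at Healthy starting from transient state s. Then h(Healthy) = 1 and h(Recovered) = 0. By first-step analysis:
h(Mild) = 0.3·1 + 0.2·h(Mild) + 0.24·0 + 0.26·h(Severe)
h(Severe) = 0.2·1 + 0.36·h(Mild) + 0.18·0 + 0.26·h(Severe)
Solving: h(Mild) = 0.5498, h(Severe) = 0.5377.
Starting from Severe, the probability is 0.5377.

0.5377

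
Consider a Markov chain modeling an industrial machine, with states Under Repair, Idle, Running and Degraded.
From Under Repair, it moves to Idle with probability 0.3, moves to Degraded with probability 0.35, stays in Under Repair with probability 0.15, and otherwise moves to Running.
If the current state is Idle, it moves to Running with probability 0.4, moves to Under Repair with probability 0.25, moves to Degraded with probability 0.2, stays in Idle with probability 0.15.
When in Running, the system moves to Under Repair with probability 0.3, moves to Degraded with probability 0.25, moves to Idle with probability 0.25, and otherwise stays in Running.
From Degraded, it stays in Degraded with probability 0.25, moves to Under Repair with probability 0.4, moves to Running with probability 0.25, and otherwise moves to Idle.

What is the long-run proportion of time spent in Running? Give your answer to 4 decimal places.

Let the stationary distribution be π with π = πP and π_1 + π_2 + π_3 + π_4 = 1.
π_1 = 0.15·π_1 + 0.25·π_2 + 0.3·π_3 + 0.4·π_4
π_2 = 0.3·π_1 + 0.15·π_2 + 0.25·π_3 + 0.1·π_4
π_3 = 0.2·π_1 + 0.4·π_2 + 0.2·π_3 + 0.25·π_4
Solving with the normalization constraint gives π = (0.2753, 0.2033, 0.2540, 0.2674).
So the stationary probability of Running is 0.2540.

0.2540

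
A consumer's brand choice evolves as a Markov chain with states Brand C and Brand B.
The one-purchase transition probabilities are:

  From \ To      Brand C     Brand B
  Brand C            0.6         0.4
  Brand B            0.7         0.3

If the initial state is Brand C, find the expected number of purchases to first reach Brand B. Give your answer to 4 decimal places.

Let t(s) be the expected number of purchases to first reach Brand B from state s, with t(Brand B) = 0. Conditioning on the first purchase:
t(Brand C) = 1 + 0.6·t(Brand C)
Solving: t(Brand C) = 2.5000.
Expected purchases from Brand C to Brand B: 2.5000.

2.5000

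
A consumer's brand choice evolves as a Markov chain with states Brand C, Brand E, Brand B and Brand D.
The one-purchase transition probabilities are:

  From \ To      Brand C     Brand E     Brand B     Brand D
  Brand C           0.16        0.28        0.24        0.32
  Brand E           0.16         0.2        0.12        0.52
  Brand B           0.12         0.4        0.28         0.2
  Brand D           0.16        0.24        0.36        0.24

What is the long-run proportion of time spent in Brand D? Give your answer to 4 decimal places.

Let the stationary distribution be π with π = πP and π_1 + π_2 + π_3 + π_4 = 1.
π_1 = 0.16·π_1 + 0.16·π_2 + 0.12·π_3 + 0.16·π_4
π_2 = 0.28·π_1 + 0.2·π_2 + 0.4·π_3 + 0.24·π_4
π_3 = 0.24·π_1 + 0.12·π_2 + 0.28·π_3 + 0.36·π_4
Solving with the normalization constraint gives π = (0.1498, 0.2758, 0.2554, 0.3190).
So the stationary probability of Brand D is 0.3190.

0.3190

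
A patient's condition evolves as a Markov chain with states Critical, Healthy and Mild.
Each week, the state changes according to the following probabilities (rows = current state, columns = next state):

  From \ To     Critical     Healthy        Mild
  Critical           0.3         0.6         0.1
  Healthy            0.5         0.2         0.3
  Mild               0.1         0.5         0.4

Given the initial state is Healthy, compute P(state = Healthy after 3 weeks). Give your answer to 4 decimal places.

Propagate the distribution vector 3 weeks from Healthy.
After 0 weeks: (0.0000, 1.0000, 0.0000)
After 1 week: (0.5000, 0.2000, 0.3000)
After 2 weeks: (0.2800, 0.4900, 0.2300)
After 3 weeks: (0.3520, 0.3810, 0.2670)
P(in Healthy after 3 weeks) = 0.3810

0.3810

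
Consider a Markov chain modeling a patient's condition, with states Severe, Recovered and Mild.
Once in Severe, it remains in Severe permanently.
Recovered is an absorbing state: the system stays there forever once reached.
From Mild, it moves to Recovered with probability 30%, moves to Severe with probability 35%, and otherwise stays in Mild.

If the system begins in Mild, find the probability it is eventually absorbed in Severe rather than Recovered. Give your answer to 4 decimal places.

Let h(s) be the probability of absorption at Severe starting from transient state s. Then h(Severe) = 1 and h(Recovered) = 0. By first-step analysis:
h(Mild) = 0.35·1 + 0.3·0 + 0.35·h(Mild)
Solving: h(Mild) = 0.5385.
Starting from Mild, the probability is 0.5385.

0.5385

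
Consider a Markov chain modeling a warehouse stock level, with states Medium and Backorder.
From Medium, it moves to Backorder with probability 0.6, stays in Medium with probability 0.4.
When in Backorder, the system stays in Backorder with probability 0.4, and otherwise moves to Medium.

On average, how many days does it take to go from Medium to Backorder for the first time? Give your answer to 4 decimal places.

Let t(s) be the expected number of days to first reach Backorder from state s, with t(Backorder) = 0. Conditioning on the first day:
t(Medium) = 1 + 0.4·t(Medium)
Solving: t(Medium) = 1.6667.
Expected days from Medium to Backorder: 1.6667.

1.6667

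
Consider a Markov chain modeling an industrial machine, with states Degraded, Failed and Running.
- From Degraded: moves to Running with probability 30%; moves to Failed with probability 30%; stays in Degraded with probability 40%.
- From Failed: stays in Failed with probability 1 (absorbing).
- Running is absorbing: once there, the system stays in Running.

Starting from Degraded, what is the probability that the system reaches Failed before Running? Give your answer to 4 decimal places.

0.5000

Let h(s) be the probability of absorption at Failed starting from transient state s. Then h(Failed) = 1 and h(Running) = 0. By first-step analysis:
h(Degraded) = 0.4·h(Degraded) + 0.3·1 + 0.3·0
Solving: h(Degraded) = 0.5000.
Starting from Degraded, the probability is 0.5000.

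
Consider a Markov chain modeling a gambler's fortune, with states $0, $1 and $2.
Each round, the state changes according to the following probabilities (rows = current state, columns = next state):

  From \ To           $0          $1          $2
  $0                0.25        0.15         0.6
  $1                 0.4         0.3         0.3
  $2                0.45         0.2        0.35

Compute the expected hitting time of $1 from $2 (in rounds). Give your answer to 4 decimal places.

Let t(s) be the expected number of rounds to first reach $1 from state s, with t($1) = 0. Conditioning on the first round:
t($0) = 1 + 0.25·t($0) + 0.6·t($2)
t($2) = 1 + 0.45·t($0) + 0.35·t($2)
Solving: t($0) = 5.7471, t($2) = 5.5172.
Expected rounds from $2 to $1: 5.5172.

5.5172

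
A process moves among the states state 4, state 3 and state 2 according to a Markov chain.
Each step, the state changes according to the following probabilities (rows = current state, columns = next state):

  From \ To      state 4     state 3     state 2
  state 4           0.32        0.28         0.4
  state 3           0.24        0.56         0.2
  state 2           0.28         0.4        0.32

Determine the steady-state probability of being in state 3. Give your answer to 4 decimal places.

0.4371

Let the stationary distribution be π with π = πP and π_1 + π_2 + π_3 = 1.
π_1 = 0.32·π_1 + 0.24·π_2 + 0.28·π_3
π_2 = 0.28·π_1 + 0.56·π_2 + 0.4·π_3
Solving with the normalization constraint gives π = (0.2735, 0.4371, 0.2894).
So the stationary probability of state 3 is 0.4371.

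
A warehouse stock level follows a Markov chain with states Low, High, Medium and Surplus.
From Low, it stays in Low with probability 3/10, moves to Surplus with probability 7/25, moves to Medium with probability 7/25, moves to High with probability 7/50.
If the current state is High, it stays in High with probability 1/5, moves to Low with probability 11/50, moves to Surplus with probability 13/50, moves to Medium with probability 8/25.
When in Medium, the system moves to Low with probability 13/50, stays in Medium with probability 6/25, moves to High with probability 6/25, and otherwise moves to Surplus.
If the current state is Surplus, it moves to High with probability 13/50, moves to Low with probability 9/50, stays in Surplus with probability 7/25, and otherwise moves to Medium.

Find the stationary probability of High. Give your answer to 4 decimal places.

Let the stationary distribution be π with π = πP and π_1 + π_2 + π_3 + π_4 = 1.
π_1 = 0.3·π_1 + 0.22·π_2 + 0.26·π_3 + 0.18·π_4
π_2 = 0.14·π_1 + 0.2·π_2 + 0.24·π_3 + 0.26·π_4
π_3 = 0.28·π_1 + 0.32·π_2 + 0.24·π_3 + 0.28·π_4
Solving with the normalization constraint gives π = (0.2394, 0.2129, 0.2774, 0.2702).
So the stationary probability of High is 0.2129.

0.2129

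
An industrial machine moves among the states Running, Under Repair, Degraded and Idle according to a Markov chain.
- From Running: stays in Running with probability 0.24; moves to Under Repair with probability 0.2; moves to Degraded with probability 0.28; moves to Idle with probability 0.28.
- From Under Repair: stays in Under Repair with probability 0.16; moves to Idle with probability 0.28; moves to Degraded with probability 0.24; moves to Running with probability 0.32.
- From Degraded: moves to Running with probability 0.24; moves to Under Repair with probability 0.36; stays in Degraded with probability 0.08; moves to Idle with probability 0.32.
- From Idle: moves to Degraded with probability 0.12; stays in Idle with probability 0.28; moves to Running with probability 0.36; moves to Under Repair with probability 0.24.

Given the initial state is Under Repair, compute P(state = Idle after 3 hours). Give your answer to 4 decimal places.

Propagate the distribution vector 3 hours from Under Repair.
After 0 hours: (0.0000, 1.0000, 0.0000, 0.0000)
After 1 hour: (0.3200, 0.1600, 0.2400, 0.2800)
After 2 hours: (0.2864, 0.2432, 0.1808, 0.2896)
After 3 hours: (0.2942, 0.2308, 0.1878, 0.2872)
P(in Idle after 3 hours) = 0.2872

0.2872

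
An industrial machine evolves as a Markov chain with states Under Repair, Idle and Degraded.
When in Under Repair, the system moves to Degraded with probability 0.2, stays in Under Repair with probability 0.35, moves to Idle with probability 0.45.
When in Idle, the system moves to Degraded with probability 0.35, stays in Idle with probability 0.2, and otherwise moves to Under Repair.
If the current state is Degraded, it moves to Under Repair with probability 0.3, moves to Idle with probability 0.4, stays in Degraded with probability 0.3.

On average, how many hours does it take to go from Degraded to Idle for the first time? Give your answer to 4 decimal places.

Let t(s) be the expected number of hours to first reach Idle from state s, with t(Idle) = 0. Conditioning on the first hour:
t(Under Repair) = 1 + 0.35·t(Under Repair) + 0.2·t(Degraded)
t(Degraded) = 1 + 0.3·t(Under Repair) + 0.3·t(Degraded)
Solving: t(Under Repair) = 2.2785, t(Degraded) = 2.4051.
Expected hours from Degraded to Idle: 2.4051.

2.4051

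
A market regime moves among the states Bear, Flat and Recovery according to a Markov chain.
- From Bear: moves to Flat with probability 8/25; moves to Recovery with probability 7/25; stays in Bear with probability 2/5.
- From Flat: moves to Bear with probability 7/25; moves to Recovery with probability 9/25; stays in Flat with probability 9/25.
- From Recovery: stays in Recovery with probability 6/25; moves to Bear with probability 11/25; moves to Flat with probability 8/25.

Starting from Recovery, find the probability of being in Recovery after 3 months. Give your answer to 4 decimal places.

Propagate the distribution vector 3 months from Recovery.
After 0 months: (0.0000, 0.0000, 1.0000)
After 1 month: (0.4400, 0.3200, 0.2400)
After 2 months: (0.3712, 0.3328, 0.2960)
After 3 months: (0.3719, 0.3333, 0.2948)
P(in Recovery after 3 months) = 0.2948

0.2948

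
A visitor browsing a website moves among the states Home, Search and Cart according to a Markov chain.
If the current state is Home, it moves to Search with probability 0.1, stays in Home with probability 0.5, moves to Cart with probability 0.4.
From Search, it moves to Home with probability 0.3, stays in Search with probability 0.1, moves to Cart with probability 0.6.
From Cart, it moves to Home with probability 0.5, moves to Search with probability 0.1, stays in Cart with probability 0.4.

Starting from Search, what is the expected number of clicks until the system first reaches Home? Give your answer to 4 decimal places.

2.5000

Let t(s) be the expected number of clicks to first reach Home from state s, with t(Home) = 0. Conditioning on the first click:
t(Search) = 1 + 0.1·t(Search) + 0.6·t(Cart)
t(Cart) = 1 + 0.1·t(Search) + 0.4·t(Cart)
Solving: t(Search) = 2.5000, t(Cart) = 2.0833.
Expected clicks from Search to Home: 2.5000.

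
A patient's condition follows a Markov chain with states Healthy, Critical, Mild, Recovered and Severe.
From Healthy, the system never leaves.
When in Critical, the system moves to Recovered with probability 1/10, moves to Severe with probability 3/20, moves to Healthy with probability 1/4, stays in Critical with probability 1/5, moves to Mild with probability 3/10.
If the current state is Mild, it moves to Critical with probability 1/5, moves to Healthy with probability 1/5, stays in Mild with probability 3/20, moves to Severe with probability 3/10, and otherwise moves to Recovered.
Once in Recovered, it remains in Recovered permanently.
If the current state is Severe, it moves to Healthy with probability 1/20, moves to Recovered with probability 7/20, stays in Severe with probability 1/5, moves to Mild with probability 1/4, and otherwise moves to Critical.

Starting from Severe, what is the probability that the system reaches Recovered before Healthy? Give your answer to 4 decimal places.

0.6858

Let h(s) be the probability of absorption at Recovered starting from transient state s. Then h(Recovered) = 1 and h(Healthy) = 0. By first-step analysis:
h(Critical) = 0.25·0 + 0.2·h(Critical) + 0.3·h(Mild) + 0.1·1 + 0.15·h(Severe)
h(Mild) = 0.2·0 + 0.2·h(Critical) + 0.15·h(Mild) + 0.15·1 + 0.3·h(Severe)
h(Severe) = 0.05·0 + 0.15·h(Critical) + 0.25·h(Mild) + 0.35·1 + 0.2·h(Severe)
Solving: h(Critical) = 0.4503, h(Mild) = 0.5245, h(Severe) = 0.6858.
Starting from Severe, the probability is 0.6858.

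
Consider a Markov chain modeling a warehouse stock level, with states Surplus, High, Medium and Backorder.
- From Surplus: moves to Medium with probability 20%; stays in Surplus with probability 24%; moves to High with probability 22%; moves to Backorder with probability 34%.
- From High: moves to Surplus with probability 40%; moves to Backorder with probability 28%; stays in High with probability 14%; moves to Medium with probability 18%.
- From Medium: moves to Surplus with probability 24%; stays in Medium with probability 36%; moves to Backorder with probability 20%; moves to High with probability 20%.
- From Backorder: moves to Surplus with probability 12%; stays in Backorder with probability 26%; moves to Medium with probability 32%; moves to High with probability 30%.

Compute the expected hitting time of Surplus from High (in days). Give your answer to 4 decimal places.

Let t(s) be the expected number of days to first reach Surplus from state s, with t(Surplus) = 0. Conditioning on the first day:
t(High) = 1 + 0.14·t(High) + 0.18·t(Medium) + 0.28·t(Backorder)
t(Medium) = 1 + 0.2·t(High) + 0.36·t(Medium) + 0.2·t(Backorder)
t(Backorder) = 1 + 0.3·t(High) + 0.32·t(Medium) + 0.26·t(Backorder)
Solving: t(High) = 3.4861, t(Medium) = 4.0652, t(Backorder) = 4.5226.
Expected days from High to Surplus: 3.4861.

3.4861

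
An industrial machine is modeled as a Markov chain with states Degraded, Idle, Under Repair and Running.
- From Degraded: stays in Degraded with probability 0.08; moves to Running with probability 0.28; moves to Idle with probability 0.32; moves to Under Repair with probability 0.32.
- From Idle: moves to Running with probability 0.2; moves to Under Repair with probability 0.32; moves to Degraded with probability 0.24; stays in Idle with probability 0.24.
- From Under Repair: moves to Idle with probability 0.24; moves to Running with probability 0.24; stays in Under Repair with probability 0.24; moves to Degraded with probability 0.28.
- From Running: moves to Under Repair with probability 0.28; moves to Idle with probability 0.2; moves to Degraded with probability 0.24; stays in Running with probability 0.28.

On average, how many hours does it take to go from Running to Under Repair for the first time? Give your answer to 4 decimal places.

Let t(s) be the expected number of hours to first reach Under Repair from state s, with t(Under Repair) = 0. Conditioning on the first hour:
t(Degraded) = 1 + 0.08·t(Degraded) + 0.32·t(Idle) + 0.28·t(Running)
t(Idle) = 1 + 0.24·t(Degraded) + 0.24·t(Idle) + 0.2·t(Running)
t(Running) = 1 + 0.24·t(Degraded) + 0.2·t(Idle) + 0.28·t(Running)
Solving: t(Degraded) = 3.2294, t(Idle) = 3.2197, t(Running) = 3.3597.
Expected hours from Running to Under Repair: 3.3597.

3.3597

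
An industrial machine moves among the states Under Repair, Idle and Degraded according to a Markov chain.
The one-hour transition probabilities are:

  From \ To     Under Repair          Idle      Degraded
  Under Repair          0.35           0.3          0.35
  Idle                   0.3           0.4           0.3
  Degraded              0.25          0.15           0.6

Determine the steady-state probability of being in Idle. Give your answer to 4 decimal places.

Let the stationary distribution be π with π = πP and π_1 + π_2 + π_3 = 1.
π_1 = 0.35·π_1 + 0.3·π_2 + 0.25·π_3
π_2 = 0.3·π_1 + 0.4·π_2 + 0.15·π_3
Solving with the normalization constraint gives π = (0.2921, 0.2584, 0.4494).
So the stationary probability of Idle is 0.2584.

0.2584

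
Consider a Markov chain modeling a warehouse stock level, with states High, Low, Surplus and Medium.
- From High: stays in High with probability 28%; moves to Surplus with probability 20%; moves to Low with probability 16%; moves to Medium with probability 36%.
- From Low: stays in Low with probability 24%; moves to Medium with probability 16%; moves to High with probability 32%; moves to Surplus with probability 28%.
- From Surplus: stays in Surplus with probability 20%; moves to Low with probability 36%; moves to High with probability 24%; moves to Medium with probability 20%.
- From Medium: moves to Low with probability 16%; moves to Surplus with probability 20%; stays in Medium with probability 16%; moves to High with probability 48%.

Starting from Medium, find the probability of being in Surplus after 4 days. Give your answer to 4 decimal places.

Propagate the distribution vector 4 days from Medium.
After 0 days: (0.0000, 0.0000, 0.0000, 1.0000)
After 1 day: (0.4800, 0.1600, 0.2000, 0.1600)
After 2 days: (0.3104, 0.2128, 0.2128, 0.2640)
After 3 days: (0.3328, 0.2196, 0.2170, 0.2306)
After 4 days: (0.3262, 0.2210, 0.2176, 0.2352)
P(in Surplus after 4 days) = 0.2176

0.2176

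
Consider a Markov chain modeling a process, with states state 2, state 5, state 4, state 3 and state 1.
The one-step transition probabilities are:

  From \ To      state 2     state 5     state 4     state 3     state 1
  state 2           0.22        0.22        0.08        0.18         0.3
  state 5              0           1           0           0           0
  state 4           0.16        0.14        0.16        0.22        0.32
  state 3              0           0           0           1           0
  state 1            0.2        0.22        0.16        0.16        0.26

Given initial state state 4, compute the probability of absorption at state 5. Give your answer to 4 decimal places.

Let h(s) be the probability of absorption at state 5 starting from transient state s. Then h(state 5) = 1 and h(state 3) = 0. By first-step analysis:
h(state 2) = 0.22·h(state 2) + 0.22·1 + 0.08·h(state 4) + 0.18·0 + 0.3·h(state 1)
h(state 4) = 0.16·h(state 2) + 0.14·1 + 0.16·h(state 4) + 0.22·0 + 0.32·h(state 1)
h(state 1) = 0.2·h(state 2) + 0.22·1 + 0.16·h(state 4) + 0.16·0 + 0.26·h(state 1)
Solving: h(state 2) = 0.5415, h(state 4) = 0.4782, h(state 1) = 0.5470.
Starting from state 4, the probability is 0.4782.

0.4782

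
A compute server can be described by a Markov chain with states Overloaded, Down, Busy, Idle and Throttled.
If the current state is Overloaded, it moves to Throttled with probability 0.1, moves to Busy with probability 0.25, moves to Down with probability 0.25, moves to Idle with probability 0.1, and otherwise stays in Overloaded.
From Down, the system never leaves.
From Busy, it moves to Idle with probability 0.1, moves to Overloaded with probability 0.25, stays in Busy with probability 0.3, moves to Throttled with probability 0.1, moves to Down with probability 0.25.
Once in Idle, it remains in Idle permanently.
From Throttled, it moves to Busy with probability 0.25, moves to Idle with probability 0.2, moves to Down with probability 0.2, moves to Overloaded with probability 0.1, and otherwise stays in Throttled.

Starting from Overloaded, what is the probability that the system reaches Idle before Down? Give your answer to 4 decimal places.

Let h(s) be the probability of absorption at Idle starting from transient state s. Then h(Idle) = 1 and h(Down) = 0. By first-step analysis:
h(Overloaded) = 0.3·h(Overloaded) + 0.25·0 + 0.25·h(Busy) + 0.1·1 + 0.1·h(Throttled)
h(Busy) = 0.25·h(Overloaded) + 0.25·0 + 0.3·h(Busy) + 0.1·1 + 0.1·h(Throttled)
h(Throttled) = 0.1·h(Overloaded) + 0.2·0 + 0.25·h(Busy) + 0.2·1 + 0.25·h(Throttled)
Solving: h(Overloaded) = 0.3140, h(Busy) = 0.3140, h(Throttled) = 0.4132.
Starting from Overloaded, the probability is 0.3140.

0.3140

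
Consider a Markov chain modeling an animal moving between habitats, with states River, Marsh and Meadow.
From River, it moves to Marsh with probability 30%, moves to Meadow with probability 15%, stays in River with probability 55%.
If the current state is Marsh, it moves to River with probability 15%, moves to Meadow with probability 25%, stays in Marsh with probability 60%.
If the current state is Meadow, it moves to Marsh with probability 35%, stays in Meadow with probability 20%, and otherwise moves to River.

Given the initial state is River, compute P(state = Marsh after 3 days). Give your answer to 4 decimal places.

0.4286

Propagate the distribution vector 3 days from River.
After 0 days: (1.0000, 0.0000, 0.0000)
After 1 day: (0.5500, 0.3000, 0.1500)
After 2 days: (0.4150, 0.3975, 0.1875)
After 3 days: (0.3723, 0.4286, 0.1991)
P(in Marsh after 3 days) = 0.4286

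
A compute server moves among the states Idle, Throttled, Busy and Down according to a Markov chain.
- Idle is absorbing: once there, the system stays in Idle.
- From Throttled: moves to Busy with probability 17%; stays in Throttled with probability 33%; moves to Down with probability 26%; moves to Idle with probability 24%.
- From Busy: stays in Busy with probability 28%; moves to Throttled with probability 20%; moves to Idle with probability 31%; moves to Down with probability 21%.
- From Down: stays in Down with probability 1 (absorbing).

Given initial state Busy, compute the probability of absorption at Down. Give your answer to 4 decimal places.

0.4298

Let h(s) be the probability of absorption at Down starting from transient state s. Then h(Down) = 1 and h(Idle) = 0. By first-step analysis:
h(Throttled) = 0.24·0 + 0.33·h(Throttled) + 0.17·h(Busy) + 0.26·1
h(Busy) = 0.31·0 + 0.2·h(Throttled) + 0.28·h(Busy) + 0.21·1
Solving: h(Throttled) = 0.4971, h(Busy) = 0.4298.
Starting from Busy, the probability is 0.4298.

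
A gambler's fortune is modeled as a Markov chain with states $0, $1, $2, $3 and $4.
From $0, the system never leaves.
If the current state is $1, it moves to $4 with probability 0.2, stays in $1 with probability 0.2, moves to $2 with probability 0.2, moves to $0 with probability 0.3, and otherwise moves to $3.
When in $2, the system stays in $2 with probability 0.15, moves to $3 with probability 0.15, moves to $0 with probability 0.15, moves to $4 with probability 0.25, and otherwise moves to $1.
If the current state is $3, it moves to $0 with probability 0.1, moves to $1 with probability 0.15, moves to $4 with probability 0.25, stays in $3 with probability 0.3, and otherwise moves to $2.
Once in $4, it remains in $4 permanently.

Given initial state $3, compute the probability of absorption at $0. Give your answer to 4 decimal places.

Let h(s) be the probability of absorption at $0 starting from transient state s. Then h($0) = 1 and h($4) = 0. By first-step analysis:
h($1) = 0.3·1 + 0.2·h($1) + 0.2·h($2) + 0.1·h($3) + 0.2·0
h($2) = 0.15·1 + 0.3·h($1) + 0.15·h($2) + 0.15·h($3) + 0.25·0
h($3) = 0.1·1 + 0.15·h($1) + 0.2·h($2) + 0.3·h($3) + 0.25·0
Solving: h($1) = 0.5301, h($2) = 0.4305, h($3) = 0.3794.
Starting from $3, the probability is 0.3794.

0.3794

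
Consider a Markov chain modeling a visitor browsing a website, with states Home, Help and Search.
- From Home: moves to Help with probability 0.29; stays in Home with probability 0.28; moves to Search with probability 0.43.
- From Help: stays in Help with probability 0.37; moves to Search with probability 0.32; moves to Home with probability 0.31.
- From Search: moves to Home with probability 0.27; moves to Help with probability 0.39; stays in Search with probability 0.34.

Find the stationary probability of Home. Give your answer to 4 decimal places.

Let the stationary distribution be π with π = πP and π_1 + π_2 + π_3 = 1.
π_1 = 0.28·π_1 + 0.31·π_2 + 0.27·π_3
π_2 = 0.29·π_1 + 0.37·π_2 + 0.39·π_3
Solving with the normalization constraint gives π = (0.2870, 0.3542, 0.3587).
So the stationary probability of Home is 0.2870.

0.2870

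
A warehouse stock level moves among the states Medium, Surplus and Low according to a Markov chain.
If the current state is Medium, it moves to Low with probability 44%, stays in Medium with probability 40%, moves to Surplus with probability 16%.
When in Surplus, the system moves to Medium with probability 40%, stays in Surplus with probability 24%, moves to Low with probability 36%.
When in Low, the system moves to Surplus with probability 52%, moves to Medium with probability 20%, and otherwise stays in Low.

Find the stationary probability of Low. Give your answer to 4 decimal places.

Let the stationary distribution be π with π = πP and π_1 + π_2 + π_3 = 1.
π_1 = 0.4·π_1 + 0.4·π_2 + 0.2·π_3
π_2 = 0.16·π_1 + 0.24·π_2 + 0.52·π_3
Solving with the normalization constraint gives π = (0.3285, 0.3139, 0.3577).
So the stationary probability of Low is 0.3577.

0.3577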